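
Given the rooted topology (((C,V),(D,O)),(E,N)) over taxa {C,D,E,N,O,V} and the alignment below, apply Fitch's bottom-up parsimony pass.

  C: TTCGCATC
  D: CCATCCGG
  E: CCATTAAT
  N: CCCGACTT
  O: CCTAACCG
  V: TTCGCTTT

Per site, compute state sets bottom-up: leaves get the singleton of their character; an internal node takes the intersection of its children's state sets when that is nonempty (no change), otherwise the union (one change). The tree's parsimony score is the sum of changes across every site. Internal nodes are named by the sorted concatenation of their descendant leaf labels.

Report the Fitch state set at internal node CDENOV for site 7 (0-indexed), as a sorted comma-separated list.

T

CV@0: {T} ∩ {T} = {T} (intersection, +0)
DO@0: {C} ∩ {C} = {C} (intersection, +0)
CDOV@0: {T} ∪ {C} = {C,T} (union, +1)
EN@0: {C} ∩ {C} = {C} (intersection, +0)
CDENOV@0: {C,T} ∩ {C} = {C} (intersection, +0)
CV@1: {T} ∩ {T} = {T} (intersection, +0)
DO@1: {C} ∩ {C} = {C} (intersection, +0)
CDOV@1: {T} ∪ {C} = {C,T} (union, +1)
EN@1: {C} ∩ {C} = {C} (intersection, +0)
CDENOV@1: {C,T} ∩ {C} = {C} (intersection, +0)
CV@2: {C} ∩ {C} = {C} (intersection, +0)
DO@2: {A} ∪ {T} = {A,T} (union, +1)
CDOV@2: {C} ∪ {A,T} = {A,C,T} (union, +1)
EN@2: {A} ∪ {C} = {A,C} (union, +1)
CDENOV@2: {A,C,T} ∩ {A,C} = {A,C} (intersection, +0)
CV@3: {G} ∩ {G} = {G} (intersection, +0)
DO@3: {T} ∪ {A} = {A,T} (union, +1)
CDOV@3: {G} ∪ {A,T} = {A,G,T} (union, +1)
EN@3: {T} ∪ {G} = {G,T} (union, +1)
CDENOV@3: {A,G,T} ∩ {G,T} = {G,T} (intersection, +0)
CV@4: {C} ∩ {C} = {C} (intersection, +0)
DO@4: {C} ∪ {A} = {A,C} (union, +1)
CDOV@4: {C} ∩ {A,C} = {C} (intersection, +0)
EN@4: {T} ∪ {A} = {A,T} (union, +1)
CDENOV@4: {C} ∪ {A,T} = {A,C,T} (union, +1)
CV@5: {A} ∪ {T} = {A,T} (union, +1)
DO@5: {C} ∩ {C} = {C} (intersection, +0)
CDOV@5: {A,T} ∪ {C} = {A,C,T} (union, +1)
EN@5: {A} ∪ {C} = {A,C} (union, +1)
CDENOV@5: {A,C,T} ∩ {A,C} = {A,C} (intersection, +0)
CV@6: {T} ∩ {T} = {T} (intersection, +0)
DO@6: {G} ∪ {C} = {C,G} (union, +1)
CDOV@6: {T} ∪ {C,G} = {C,G,T} (union, +1)
EN@6: {A} ∪ {T} = {A,T} (union, +1)
CDENOV@6: {C,G,T} ∩ {A,T} = {T} (intersection, +0)
CV@7: {C} ∪ {T} = {C,T} (union, +1)
DO@7: {G} ∩ {G} = {G} (intersection, +0)
CDOV@7: {C,T} ∪ {G} = {C,G,T} (union, +1)
EN@7: {T} ∩ {T} = {T} (intersection, +0)
CDENOV@7: {C,G,T} ∩ {T} = {T} (intersection, +0)
per-site changes: [1, 1, 3, 3, 3, 3, 3, 2]; total = 19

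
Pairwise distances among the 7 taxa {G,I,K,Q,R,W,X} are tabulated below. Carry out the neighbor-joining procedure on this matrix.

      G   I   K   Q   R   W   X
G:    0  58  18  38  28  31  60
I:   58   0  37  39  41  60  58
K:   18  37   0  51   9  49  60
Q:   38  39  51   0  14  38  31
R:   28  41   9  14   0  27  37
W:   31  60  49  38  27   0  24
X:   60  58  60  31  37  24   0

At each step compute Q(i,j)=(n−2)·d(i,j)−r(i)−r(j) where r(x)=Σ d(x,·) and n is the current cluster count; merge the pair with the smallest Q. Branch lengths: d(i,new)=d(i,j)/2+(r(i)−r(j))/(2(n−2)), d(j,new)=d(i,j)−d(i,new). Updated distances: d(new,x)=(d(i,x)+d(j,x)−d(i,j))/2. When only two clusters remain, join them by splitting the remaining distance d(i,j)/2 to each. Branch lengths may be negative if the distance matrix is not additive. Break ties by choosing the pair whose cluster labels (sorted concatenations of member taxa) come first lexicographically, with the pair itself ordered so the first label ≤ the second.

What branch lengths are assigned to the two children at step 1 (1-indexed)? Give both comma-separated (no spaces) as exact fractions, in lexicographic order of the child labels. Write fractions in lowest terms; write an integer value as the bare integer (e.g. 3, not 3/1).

79/10,161/10

iteration 1: select W,X (d=24, Q=-379); attach at lengths (79/10, 161/10); label the merged cluster WX
  updated: d(G,WX)=67/2, d(I,WX)=47, d(K,WX)=85/2, d(Q,WX)=45/2, d(R,WX)=20
iteration 2: select G,K (d=18, Q=-261); attach at lengths (45/4, 27/4); label the merged cluster GK
  updated: d(GK,I)=77/2, d(GK,Q)=71/2, d(GK,R)=19/2, d(GK,WX)=29
iteration 3: select GK,R (d=19/2, Q=-337/2); attach at lengths (113/12, 1/12); label the merged cluster GKR
  updated: d(GKR,I)=35, d(GKR,Q)=20, d(GKR,WX)=79/4
iteration 4: select GKR,I (d=35, Q=-503/4); attach at lengths (95/16, 465/16); label the merged cluster GIKR
  updated: d(GIKR,Q)=12, d(GIKR,WX)=127/8
iteration 5: select GIKR,Q (d=12, Q=-403/8); attach at lengths (43/16, 149/16); label the merged cluster GIKQR
  updated: d(GIKQR,WX)=211/16
iteration 6: select GIKQR,WX (d=211/16); attach at lengths (211/32, 211/32); label the merged cluster GIKQRWX
final tree: (((((G:45/4,K:27/4):113/12,R:1/12):95/16,I:465/16):43/16,Q:149/16):211/32,(W:79/10,X:161/10):211/32)
total length: 1787/16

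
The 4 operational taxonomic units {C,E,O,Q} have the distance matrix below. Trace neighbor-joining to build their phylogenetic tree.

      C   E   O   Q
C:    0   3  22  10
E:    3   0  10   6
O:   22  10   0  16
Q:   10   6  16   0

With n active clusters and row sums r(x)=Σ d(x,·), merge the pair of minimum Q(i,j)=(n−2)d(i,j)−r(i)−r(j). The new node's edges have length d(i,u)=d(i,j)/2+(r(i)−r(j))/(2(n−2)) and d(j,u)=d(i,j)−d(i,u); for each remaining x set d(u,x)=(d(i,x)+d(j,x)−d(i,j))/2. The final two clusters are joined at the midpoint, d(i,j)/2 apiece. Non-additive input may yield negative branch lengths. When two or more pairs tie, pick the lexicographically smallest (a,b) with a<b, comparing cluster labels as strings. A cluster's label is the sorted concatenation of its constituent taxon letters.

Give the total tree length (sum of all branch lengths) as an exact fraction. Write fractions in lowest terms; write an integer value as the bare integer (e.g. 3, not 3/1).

43/2

iteration 1: select C,E (d=3, Q=-48); attach at lengths (11/2, -5/2); label the merged cluster CE
  updated: d(CE,O)=29/2, d(CE,Q)=13/2
iteration 2: select CE,O (d=29/2, Q=-37); attach at lengths (5/2, 12); label the merged cluster CEO
  updated: d(CEO,Q)=4
iteration 3: select CEO,Q (d=4); attach at lengths (2, 2); label the merged cluster CEOQ
final tree: (((C:11/2,E:-5/2):5/2,O:12):2,Q:2)
total length: 43/2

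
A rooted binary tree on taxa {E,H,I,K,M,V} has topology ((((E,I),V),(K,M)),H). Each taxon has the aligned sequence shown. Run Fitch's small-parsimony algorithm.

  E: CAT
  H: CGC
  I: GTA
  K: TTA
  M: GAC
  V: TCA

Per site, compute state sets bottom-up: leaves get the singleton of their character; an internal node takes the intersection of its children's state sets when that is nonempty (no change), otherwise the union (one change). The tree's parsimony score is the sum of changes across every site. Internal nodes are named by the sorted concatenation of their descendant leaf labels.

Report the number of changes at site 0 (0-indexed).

EI@0: {C} ∪ {G} = {C,G} (union, +1)
EIV@0: {C,G} ∪ {T} = {C,G,T} (union, +1)
KM@0: {T} ∪ {G} = {G,T} (union, +1)
EIKMV@0: {C,G,T} ∩ {G,T} = {G,T} (intersection, +0)
EHIKMV@0: {G,T} ∪ {C} = {C,G,T} (union, +1)
EI@1: {A} ∪ {T} = {A,T} (union, +1)
EIV@1: {A,T} ∪ {C} = {A,C,T} (union, +1)
KM@1: {T} ∪ {A} = {A,T} (union, +1)
EIKMV@1: {A,C,T} ∩ {A,T} = {A,T} (intersection, +0)
EHIKMV@1: {A,T} ∪ {G} = {A,G,T} (union, +1)
EI@2: {T} ∪ {A} = {A,T} (union, +1)
EIV@2: {A,T} ∩ {A} = {A} (intersection, +0)
KM@2: {A} ∪ {C} = {A,C} (union, +1)
EIKMV@2: {A} ∩ {A,C} = {A} (intersection, +0)
EHIKMV@2: {A} ∪ {C} = {A,C} (union, +1)
per-site changes: [4, 4, 3]; total = 11

4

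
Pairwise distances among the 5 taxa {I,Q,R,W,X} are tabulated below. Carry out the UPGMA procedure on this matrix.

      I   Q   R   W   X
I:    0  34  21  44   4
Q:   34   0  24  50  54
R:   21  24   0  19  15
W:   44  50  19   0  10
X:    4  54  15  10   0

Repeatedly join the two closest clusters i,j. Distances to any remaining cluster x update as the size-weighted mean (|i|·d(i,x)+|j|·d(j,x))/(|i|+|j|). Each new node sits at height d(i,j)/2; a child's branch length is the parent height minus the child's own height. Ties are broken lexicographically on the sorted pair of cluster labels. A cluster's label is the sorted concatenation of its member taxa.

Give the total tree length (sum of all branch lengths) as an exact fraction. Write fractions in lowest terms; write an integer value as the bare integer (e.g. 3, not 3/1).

191/3

1. join I+X (d=4) ⇒ IX; edges |I|=2, |X|=2
  updated: d(IX,Q)=44, d(IX,R)=18, d(IX,W)=27
2. join IX+R (d=18) ⇒ IRX; edges |IX|=7, |R|=9
  updated: d(IRX,Q)=112/3, d(IRX,W)=73/3
3. join IRX+W (d=73/3) ⇒ IRWX; edges |IRX|=19/6, |W|=73/6
  updated: d(IRWX,Q)=81/2
4. join IRWX+Q (d=81/2) ⇒ IQRWX; edges |IRWX|=97/12, |Q|=81/4
final tree: ((((I:2,X:2):7,R:9):19/6,W:73/6):97/12,Q:81/4)
total length: 191/3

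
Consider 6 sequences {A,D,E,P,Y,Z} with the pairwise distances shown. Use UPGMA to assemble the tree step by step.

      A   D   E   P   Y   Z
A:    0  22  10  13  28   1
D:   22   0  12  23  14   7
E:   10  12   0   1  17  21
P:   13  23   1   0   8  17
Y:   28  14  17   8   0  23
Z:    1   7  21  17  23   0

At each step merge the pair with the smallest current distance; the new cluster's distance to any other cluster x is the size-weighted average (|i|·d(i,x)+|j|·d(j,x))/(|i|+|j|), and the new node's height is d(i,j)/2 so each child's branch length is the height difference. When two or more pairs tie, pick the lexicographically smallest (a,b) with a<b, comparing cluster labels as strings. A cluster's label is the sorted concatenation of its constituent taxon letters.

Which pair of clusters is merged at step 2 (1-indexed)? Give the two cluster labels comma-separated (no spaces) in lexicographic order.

E,P

1. join A+Z (d=1) ⇒ AZ; edges |A|=1/2, |Z|=1/2
  updated: d(AZ,D)=29/2, d(AZ,E)=31/2, d(AZ,P)=15, d(AZ,Y)=51/2
2. join E+P (d=1) ⇒ EP; edges |E|=1/2, |P|=1/2
  updated: d(AZ,EP)=61/4, d(D,EP)=35/2, d(EP,Y)=25/2
3. join EP+Y (d=25/2) ⇒ EPY; edges |EP|=23/4, |Y|=25/4
  updated: d(AZ,EPY)=56/3, d(D,EPY)=49/3
4. join AZ+D (d=29/2) ⇒ ADZ; edges |AZ|=27/4, |D|=29/4
  updated: d(ADZ,EPY)=161/9
5. join ADZ+EPY (d=161/9) ⇒ ADEPYZ; edges |ADZ|=61/36, |EPY|=97/36
final tree: (((A:1/2,Z:1/2):27/4,D:29/4):61/36,((E:1/2,P:1/2):23/4,Y:25/4):97/36)
total length: 583/18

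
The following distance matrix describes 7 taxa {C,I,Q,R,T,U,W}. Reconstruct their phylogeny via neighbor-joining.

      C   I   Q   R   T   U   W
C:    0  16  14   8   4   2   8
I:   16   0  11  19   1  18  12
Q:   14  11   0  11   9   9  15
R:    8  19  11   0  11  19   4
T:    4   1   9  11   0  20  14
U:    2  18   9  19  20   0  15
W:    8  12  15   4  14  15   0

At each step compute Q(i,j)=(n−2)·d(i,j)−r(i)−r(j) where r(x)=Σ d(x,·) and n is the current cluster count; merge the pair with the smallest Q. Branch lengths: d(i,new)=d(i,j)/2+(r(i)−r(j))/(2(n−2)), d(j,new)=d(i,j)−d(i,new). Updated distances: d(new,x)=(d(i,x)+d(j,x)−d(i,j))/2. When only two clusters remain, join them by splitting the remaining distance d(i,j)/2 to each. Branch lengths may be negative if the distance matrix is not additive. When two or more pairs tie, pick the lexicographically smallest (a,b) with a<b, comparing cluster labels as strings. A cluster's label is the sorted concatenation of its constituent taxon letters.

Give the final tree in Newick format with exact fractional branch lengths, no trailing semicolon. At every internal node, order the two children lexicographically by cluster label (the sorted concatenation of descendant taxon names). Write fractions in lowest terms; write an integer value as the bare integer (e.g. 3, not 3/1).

((((C:-7/4,U:15/4):5,(R:2,W:2):9/2):2,(I:23/10,T:-13/10):11/2):2,Q:2)

step 1: merge (I,T) at d=1, Q=-131; branch lengths I→23/10, T→-13/10; new cluster IT
  updated: d(C,IT)=19/2, d(IT,Q)=19/2, d(IT,R)=29/2, d(IT,U)=37/2, d(IT,W)=25/2
step 2: merge (C,U) at d=2, Q=-97; branch lengths C→-7/4, U→15/4; new cluster CU
  updated: d(CU,IT)=13, d(CU,Q)=21/2, d(CU,R)=25/2, d(CU,W)=21/2
step 3: merge (R,W) at d=4, Q=-72; branch lengths R→2, W→2; new cluster RW
  updated: d(CU,RW)=19/2, d(IT,RW)=23/2, d(Q,RW)=11
step 4: merge (CU,RW) at d=19/2, Q=-46; branch lengths CU→5, RW→9/2; new cluster CRUW
  updated: d(CRUW,IT)=15/2, d(CRUW,Q)=6
step 5: merge (CRUW,IT) at d=15/2, Q=-23; branch lengths CRUW→2, IT→11/2; new cluster CIRTUW
  updated: d(CIRTUW,Q)=4
step 6: merge (CIRTUW,Q) at d=4; branch lengths CIRTUW→2, Q→2; new cluster CIQRTUW
final tree: ((((C:-7/4,U:15/4):5,(R:2,W:2):9/2):2,(I:23/10,T:-13/10):11/2):2,Q:2)
total length: 28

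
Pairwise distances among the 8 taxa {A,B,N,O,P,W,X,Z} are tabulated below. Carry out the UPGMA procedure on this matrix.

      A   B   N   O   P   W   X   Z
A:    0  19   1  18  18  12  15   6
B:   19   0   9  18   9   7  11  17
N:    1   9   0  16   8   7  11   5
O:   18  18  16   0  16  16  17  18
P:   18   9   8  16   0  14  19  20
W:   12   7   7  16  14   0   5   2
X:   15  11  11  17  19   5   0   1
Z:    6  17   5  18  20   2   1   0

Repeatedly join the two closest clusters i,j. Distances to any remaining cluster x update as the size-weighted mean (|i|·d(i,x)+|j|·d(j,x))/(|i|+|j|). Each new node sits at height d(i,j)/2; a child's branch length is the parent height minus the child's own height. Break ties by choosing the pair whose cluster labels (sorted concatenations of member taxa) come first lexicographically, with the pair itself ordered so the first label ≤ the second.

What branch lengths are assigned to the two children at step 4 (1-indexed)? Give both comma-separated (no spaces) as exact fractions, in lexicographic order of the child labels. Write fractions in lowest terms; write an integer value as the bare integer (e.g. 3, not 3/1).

9/2,9/2

iteration 1: select A,N (d=1); attach at lengths (1/2, 1/2); label the merged cluster AN
  updated: d(AN,B)=14, d(AN,O)=17, d(AN,P)=13, d(AN,W)=19/2, d(AN,X)=13, d(AN,Z)=11/2
iteration 2: select X,Z (d=1); attach at lengths (1/2, 1/2); label the merged cluster XZ
  updated: d(AN,XZ)=37/4, d(B,XZ)=14, d(O,XZ)=35/2, d(P,XZ)=39/2, d(W,XZ)=7/2
iteration 3: select W,XZ (d=7/2); attach at lengths (7/4, 5/4); label the merged cluster WXZ
  updated: d(AN,WXZ)=28/3, d(B,WXZ)=35/3, d(O,WXZ)=17, d(P,WXZ)=53/3
iteration 4: select B,P (d=9); attach at lengths (9/2, 9/2); label the merged cluster BP
  updated: d(AN,BP)=27/2, d(BP,O)=17, d(BP,WXZ)=44/3
iteration 5: select AN,WXZ (d=28/3); attach at lengths (25/6, 35/12); label the merged cluster ANWXZ
  updated: d(ANWXZ,BP)=71/5, d(ANWXZ,O)=17
iteration 6: select ANWXZ,BP (d=71/5); attach at lengths (73/30, 13/5); label the merged cluster ABNPWXZ
  updated: d(ABNPWXZ,O)=17
iteration 7: select ABNPWXZ,O (d=17); attach at lengths (7/5, 17/2); label the merged cluster ABNOPWXZ
final tree: ((((A:1/2,N:1/2):25/6,(W:7/4,(X:1/2,Z:1/2):5/4):35/12):73/30,(B:9/2,P:9/2):13/5):7/5,O:17/2)
total length: 2161/60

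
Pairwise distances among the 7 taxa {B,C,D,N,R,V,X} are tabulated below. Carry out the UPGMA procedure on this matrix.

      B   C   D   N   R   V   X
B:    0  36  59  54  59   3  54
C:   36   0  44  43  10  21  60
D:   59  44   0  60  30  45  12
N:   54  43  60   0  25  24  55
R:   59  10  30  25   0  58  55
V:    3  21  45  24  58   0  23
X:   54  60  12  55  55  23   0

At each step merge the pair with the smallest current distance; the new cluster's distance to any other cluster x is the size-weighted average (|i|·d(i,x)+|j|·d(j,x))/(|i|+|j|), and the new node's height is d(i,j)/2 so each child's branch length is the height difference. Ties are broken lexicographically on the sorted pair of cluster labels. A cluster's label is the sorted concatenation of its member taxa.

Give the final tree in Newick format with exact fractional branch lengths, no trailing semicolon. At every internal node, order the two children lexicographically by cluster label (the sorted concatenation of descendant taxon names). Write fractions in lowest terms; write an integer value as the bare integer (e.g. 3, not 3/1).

1. join B+V (d=3) ⇒ BV; edges |B|=3/2, |V|=3/2
  updated: d(BV,C)=57/2, d(BV,D)=52, d(BV,N)=39, d(BV,R)=117/2, d(BV,X)=77/2
2. join C+R (d=10) ⇒ CR; edges |C|=5, |R|=5
  updated: d(BV,CR)=87/2, d(CR,D)=37, d(CR,N)=34, d(CR,X)=115/2
3. join D+X (d=12) ⇒ DX; edges |D|=6, |X|=6
  updated: d(BV,DX)=181/4, d(CR,DX)=189/4, d(DX,N)=115/2
4. join CR+N (d=34) ⇒ CNR; edges |CR|=12, |N|=17
  updated: d(BV,CNR)=42, d(CNR,DX)=152/3
5. join BV+CNR (d=42) ⇒ BCNRV; edges |BV|=39/2, |CNR|=4
  updated: d(BCNRV,DX)=97/2
6. join BCNRV+DX (d=97/2) ⇒ BCDNRVX; edges |BCNRV|=13/4, |DX|=73/4
final tree: (((B:3/2,V:3/2):39/2,((C:5,R:5):12,N:17):4):13/4,(D:6,X:6):73/4)
total length: 99

(((B:3/2,V:3/2):39/2,((C:5,R:5):12,N:17):4):13/4,(D:6,X:6):73/4)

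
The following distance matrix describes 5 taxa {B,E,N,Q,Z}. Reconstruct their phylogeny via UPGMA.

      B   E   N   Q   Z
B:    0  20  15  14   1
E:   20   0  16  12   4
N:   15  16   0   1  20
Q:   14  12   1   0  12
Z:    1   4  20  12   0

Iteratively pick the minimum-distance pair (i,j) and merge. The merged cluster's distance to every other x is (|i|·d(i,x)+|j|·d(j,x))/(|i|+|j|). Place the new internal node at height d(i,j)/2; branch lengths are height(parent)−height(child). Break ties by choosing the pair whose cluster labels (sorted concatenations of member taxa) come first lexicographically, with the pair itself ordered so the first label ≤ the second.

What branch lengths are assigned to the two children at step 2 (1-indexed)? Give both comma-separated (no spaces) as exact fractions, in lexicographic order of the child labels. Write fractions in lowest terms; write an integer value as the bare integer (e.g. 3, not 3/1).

iteration 1: select B,Z (d=1); attach at lengths (1/2, 1/2); label the merged cluster BZ
  updated: d(BZ,E)=12, d(BZ,N)=35/2, d(BZ,Q)=13
iteration 2: select N,Q (d=1); attach at lengths (1/2, 1/2); label the merged cluster NQ
  updated: d(BZ,NQ)=61/4, d(E,NQ)=14
iteration 3: select BZ,E (d=12); attach at lengths (11/2, 6); label the merged cluster BEZ
  updated: d(BEZ,NQ)=89/6
iteration 4: select BEZ,NQ (d=89/6); attach at lengths (17/12, 83/12); label the merged cluster BENQZ
final tree: (((B:1/2,Z:1/2):11/2,E:6):17/12,(N:1/2,Q:1/2):83/12)
total length: 131/6

1/2,1/2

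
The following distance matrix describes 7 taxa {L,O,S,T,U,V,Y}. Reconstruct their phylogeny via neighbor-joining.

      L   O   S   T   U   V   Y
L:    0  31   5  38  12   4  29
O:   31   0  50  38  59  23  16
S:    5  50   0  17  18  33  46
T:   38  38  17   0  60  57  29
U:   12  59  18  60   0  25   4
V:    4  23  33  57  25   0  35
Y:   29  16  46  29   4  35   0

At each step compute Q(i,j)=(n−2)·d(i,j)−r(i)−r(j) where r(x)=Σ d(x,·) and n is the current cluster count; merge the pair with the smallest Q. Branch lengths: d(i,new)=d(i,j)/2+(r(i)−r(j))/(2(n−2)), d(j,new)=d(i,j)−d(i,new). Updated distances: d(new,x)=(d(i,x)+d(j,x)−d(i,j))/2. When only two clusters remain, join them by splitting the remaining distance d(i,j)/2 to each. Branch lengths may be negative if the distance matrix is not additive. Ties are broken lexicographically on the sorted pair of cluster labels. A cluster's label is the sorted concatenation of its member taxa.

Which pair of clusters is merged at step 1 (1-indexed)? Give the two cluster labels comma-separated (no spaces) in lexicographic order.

S,T

iteration 1: select S,T (d=17, Q=-323); attach at lengths (3/2, 31/2); label the merged cluster ST
  updated: d(L,ST)=13, d(O,ST)=71/2, d(ST,U)=61/2, d(ST,V)=73/2, d(ST,Y)=29
iteration 2: select U,Y (d=4, Q=-455/2); attach at lengths (67/16, -3/16); label the merged cluster UY
  updated: d(L,UY)=37/2, d(O,UY)=71/2, d(ST,UY)=111/4, d(UY,V)=28
iteration 3: select O,V (d=23, Q=-295/2); attach at lengths (205/12, 71/12); label the merged cluster OV
  updated: d(L,OV)=6, d(OV,ST)=49/2, d(OV,UY)=81/4
iteration 4: select L,ST (d=13, Q=-307/4); attach at lengths (-7/16, 215/16); label the merged cluster LST
  updated: d(LST,OV)=35/4, d(LST,UY)=133/8
iteration 5: select LST,OV (d=35/4, Q=-365/8); attach at lengths (41/16, 99/16); label the merged cluster LOSTV
  updated: d(LOSTV,UY)=225/16
iteration 6: select LOSTV,UY (d=225/16); attach at lengths (225/32, 225/32); label the merged cluster LOSTUVY
final tree: (((L:-7/16,(S:3/2,T:31/2):215/16):41/16,(O:205/12,V:71/12):99/16):225/32,(U:67/16,Y:-3/16):225/32)
total length: 1277/16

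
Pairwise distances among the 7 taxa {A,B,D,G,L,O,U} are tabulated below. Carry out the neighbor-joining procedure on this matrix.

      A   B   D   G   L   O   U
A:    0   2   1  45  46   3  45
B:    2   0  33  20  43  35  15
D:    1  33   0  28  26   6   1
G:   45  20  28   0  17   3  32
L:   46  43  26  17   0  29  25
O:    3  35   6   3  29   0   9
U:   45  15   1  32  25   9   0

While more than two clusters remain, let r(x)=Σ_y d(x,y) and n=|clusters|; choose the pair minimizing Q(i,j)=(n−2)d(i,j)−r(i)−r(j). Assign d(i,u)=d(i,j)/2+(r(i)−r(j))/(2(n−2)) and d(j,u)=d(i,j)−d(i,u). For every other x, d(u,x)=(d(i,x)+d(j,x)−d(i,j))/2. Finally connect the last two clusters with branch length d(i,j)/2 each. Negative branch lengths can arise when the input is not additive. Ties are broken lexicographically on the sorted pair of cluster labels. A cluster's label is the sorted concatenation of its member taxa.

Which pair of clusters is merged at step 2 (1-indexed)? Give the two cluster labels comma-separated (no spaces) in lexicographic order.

G,L

step 1: merge (A,B) at d=2, Q=-280; branch lengths A→2/5, B→8/5; new cluster AB
  updated: d(AB,D)=16, d(AB,G)=63/2, d(AB,L)=87/2, d(AB,O)=18, d(AB,U)=29
step 2: merge (G,L) at d=17, Q=-184; branch lengths G→39/8, L→97/8; new cluster GL
  updated: d(AB,GL)=29, d(D,GL)=37/2, d(GL,O)=15/2, d(GL,U)=20
step 3: merge (D,U) at d=1, Q=-195/2; branch lengths D→-29/12, U→41/12; new cluster DU
  updated: d(AB,DU)=22, d(DU,GL)=75/4, d(DU,O)=7
step 4: merge (AB,DU) at d=22, Q=-291/4; branch lengths AB→261/16, DU→91/16; new cluster ABDU
  updated: d(ABDU,GL)=103/8, d(ABDU,O)=3/2
step 5: merge (ABDU,GL) at d=103/8, Q=-175/8; branch lengths ABDU→55/16, GL→151/16; new cluster ABDGLU
  updated: d(ABDGLU,O)=-31/16
step 6: merge (ABDGLU,O) at d=-31/16; branch lengths ABDGLU→-31/32, O→-31/32; new cluster ABDGLOU
final tree: ((((A:2/5,B:8/5):261/16,(D:-29/12,U:41/12):91/16):55/16,(G:39/8,L:97/8):151/16):-31/32,O:-31/32)
total length: 847/16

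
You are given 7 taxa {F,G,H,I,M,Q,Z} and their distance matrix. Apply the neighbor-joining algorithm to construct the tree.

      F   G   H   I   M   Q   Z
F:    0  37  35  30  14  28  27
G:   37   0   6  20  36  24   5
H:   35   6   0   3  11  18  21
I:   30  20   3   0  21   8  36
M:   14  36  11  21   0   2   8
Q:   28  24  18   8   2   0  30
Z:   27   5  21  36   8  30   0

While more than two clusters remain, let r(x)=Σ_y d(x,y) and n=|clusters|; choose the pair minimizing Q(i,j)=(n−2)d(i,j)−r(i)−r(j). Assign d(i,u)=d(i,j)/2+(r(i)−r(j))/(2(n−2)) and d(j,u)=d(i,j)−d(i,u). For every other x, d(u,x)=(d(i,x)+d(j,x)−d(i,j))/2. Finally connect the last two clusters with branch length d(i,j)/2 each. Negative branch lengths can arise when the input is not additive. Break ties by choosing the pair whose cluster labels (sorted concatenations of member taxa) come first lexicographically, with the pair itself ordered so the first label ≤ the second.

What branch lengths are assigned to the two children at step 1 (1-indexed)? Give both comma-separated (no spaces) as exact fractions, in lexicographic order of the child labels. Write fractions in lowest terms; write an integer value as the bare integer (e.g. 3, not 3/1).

1. join G+Z (d=5, Q=-230) ⇒ GZ; edges |G|=13/5, |Z|=12/5
  updated: d(F,GZ)=59/2, d(GZ,H)=11, d(GZ,I)=51/2, d(GZ,M)=39/2, d(GZ,Q)=49/2
2. join H+I (d=3, Q=-307/2) ⇒ HI; edges |H|=5/16, |I|=43/16
  updated: d(F,HI)=31, d(GZ,HI)=67/4, d(HI,M)=29/2, d(HI,Q)=23/2
3. join GZ+HI (d=67/4, Q=-455/4) ⇒ GHIZ; edges |GZ|=89/8, |HI|=45/8
  updated: d(F,GHIZ)=175/8, d(GHIZ,M)=69/8, d(GHIZ,Q)=77/8
4. join F+M (d=14, Q=-121/2) ⇒ FM; edges |F|=269/16, |M|=-45/16
  updated: d(FM,GHIZ)=33/4, d(FM,Q)=8
5. join FM+GHIZ (d=33/4, Q=-207/8) ⇒ FGHIMZ; edges |FM|=53/16, |GHIZ|=79/16
  updated: d(FGHIMZ,Q)=75/16
6. join FGHIMZ+Q (d=75/16) ⇒ FGHIMQZ; edges |FGHIMZ|=75/32, |Q|=75/32
final tree: (((F:269/16,M:-45/16):53/16,((G:13/5,Z:12/5):89/8,(H:5/16,I:43/16):45/8):79/16):75/32,Q:75/32)
total length: 827/16

13/5,12/5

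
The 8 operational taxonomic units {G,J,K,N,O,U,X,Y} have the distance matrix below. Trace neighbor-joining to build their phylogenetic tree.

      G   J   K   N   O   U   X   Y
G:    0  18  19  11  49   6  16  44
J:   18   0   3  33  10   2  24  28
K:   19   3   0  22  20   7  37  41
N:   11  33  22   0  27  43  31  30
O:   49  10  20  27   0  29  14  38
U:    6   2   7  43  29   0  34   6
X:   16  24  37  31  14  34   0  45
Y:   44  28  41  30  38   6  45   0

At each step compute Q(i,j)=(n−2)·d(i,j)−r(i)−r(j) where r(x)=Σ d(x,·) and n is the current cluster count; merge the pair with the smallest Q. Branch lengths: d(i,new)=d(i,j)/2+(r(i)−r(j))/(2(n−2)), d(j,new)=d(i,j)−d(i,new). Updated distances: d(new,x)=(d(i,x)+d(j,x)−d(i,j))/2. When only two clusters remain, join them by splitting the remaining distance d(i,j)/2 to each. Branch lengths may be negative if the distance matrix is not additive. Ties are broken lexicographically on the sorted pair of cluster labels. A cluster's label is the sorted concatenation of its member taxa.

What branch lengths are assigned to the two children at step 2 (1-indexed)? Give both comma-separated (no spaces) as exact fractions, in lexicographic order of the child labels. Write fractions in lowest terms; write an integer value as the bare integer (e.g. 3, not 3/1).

1. join U+Y (d=6, Q=-323) ⇒ UY; edges |U|=-23/4, |Y|=47/4
  updated: d(G,UY)=22, d(J,UY)=12, d(K,UY)=21, d(N,UY)=67/2, d(O,UY)=61/2, d(UY,X)=73/2
2. join O+X (d=14, Q=-239) ⇒ OX; edges |O|=31/5, |X|=39/5
  updated: d(G,OX)=51/2, d(J,OX)=10, d(K,OX)=43/2, d(N,OX)=22, d(OX,UY)=53/2
3. join G+N (d=11, Q=-173) ⇒ GN; edges |G|=9/4, |N|=35/4
  updated: d(GN,J)=20, d(GN,K)=15, d(GN,OX)=73/4, d(GN,UY)=89/4
4. join GN+OX (d=73/4, Q=-97) ⇒ GNOX; edges |GN|=9, |OX|=37/4
  updated: d(GNOX,J)=47/8, d(GNOX,K)=73/8, d(GNOX,UY)=61/4
5. join GNOX+UY (d=61/4, Q=-48) ⇒ GNOUXY; edges |GNOX|=25/8, |UY|=97/8
  updated: d(GNOUXY,J)=21/16, d(GNOUXY,K)=119/16
6. join GNOUXY+J (d=21/16, Q=-47/4) ⇒ GJNOUXY; edges |GNOUXY|=23/8, |J|=-25/16
  updated: d(GJNOUXY,K)=73/16
7. join GJNOUXY+K (d=73/16) ⇒ GJKNOUXY; edges |GJNOUXY|=73/32, |K|=73/32
final tree: (((((G:9/4,N:35/4):9,(O:31/5,X:39/5):37/4):25/8,(U:-23/4,Y:47/4):97/8):23/8,J:-25/16):73/32,K:73/32)
total length: 563/8

31/5,39/5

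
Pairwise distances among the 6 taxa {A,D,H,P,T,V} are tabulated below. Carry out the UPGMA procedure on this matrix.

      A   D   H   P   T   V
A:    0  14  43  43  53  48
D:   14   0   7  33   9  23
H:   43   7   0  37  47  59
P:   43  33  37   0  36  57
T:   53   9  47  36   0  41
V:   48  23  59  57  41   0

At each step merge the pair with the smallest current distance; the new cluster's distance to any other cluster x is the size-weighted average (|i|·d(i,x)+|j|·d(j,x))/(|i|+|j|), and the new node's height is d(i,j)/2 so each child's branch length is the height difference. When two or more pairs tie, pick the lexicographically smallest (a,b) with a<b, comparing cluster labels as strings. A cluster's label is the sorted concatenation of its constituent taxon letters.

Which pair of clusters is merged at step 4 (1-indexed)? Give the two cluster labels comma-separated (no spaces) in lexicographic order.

A,DHPT

iteration 1: select D,H (d=7); attach at lengths (7/2, 7/2); label the merged cluster DH
  updated: d(A,DH)=57/2, d(DH,P)=35, d(DH,T)=28, d(DH,V)=41
iteration 2: select DH,T (d=28); attach at lengths (21/2, 14); label the merged cluster DHT
  updated: d(A,DHT)=110/3, d(DHT,P)=106/3, d(DHT,V)=41
iteration 3: select DHT,P (d=106/3); attach at lengths (11/3, 53/3); label the merged cluster DHPT
  updated: d(A,DHPT)=153/4, d(DHPT,V)=45
iteration 4: select A,DHPT (d=153/4); attach at lengths (153/8, 35/24); label the merged cluster ADHPT
  updated: d(ADHPT,V)=228/5
iteration 5: select ADHPT,V (d=228/5); attach at lengths (147/40, 114/5); label the merged cluster ADHPTV
final tree: ((A:153/8,(((D:7/2,H:7/2):21/2,T:14):11/3,P:53/3):35/24):147/40,V:114/5)
total length: 11987/120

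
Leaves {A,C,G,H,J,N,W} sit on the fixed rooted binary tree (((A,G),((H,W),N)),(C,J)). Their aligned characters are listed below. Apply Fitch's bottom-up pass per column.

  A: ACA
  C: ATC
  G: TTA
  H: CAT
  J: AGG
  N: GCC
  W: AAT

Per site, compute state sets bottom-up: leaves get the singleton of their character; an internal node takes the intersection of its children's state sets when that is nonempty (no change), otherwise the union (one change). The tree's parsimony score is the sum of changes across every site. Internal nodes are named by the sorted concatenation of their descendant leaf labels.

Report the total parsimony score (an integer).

10

AG@0: {A} ∪ {T} = {A,T} (union, +1)
HW@0: {C} ∪ {A} = {A,C} (union, +1)
HNW@0: {A,C} ∪ {G} = {A,C,G} (union, +1)
AGHNW@0: {A,T} ∩ {A,C,G} = {A} (intersection, +0)
CJ@0: {A} ∩ {A} = {A} (intersection, +0)
ACGHJNW@0: {A} ∩ {A} = {A} (intersection, +0)
AG@1: {C} ∪ {T} = {C,T} (union, +1)
HW@1: {A} ∩ {A} = {A} (intersection, +0)
HNW@1: {A} ∪ {C} = {A,C} (union, +1)
AGHNW@1: {C,T} ∩ {A,C} = {C} (intersection, +0)
CJ@1: {T} ∪ {G} = {G,T} (union, +1)
ACGHJNW@1: {C} ∪ {G,T} = {C,G,T} (union, +1)
AG@2: {A} ∩ {A} = {A} (intersection, +0)
HW@2: {T} ∩ {T} = {T} (intersection, +0)
HNW@2: {T} ∪ {C} = {C,T} (union, +1)
AGHNW@2: {A} ∪ {C,T} = {A,C,T} (union, +1)
CJ@2: {C} ∪ {G} = {C,G} (union, +1)
ACGHJNW@2: {A,C,T} ∩ {C,G} = {C} (intersection, +0)
per-site changes: [3, 4, 3]; total = 10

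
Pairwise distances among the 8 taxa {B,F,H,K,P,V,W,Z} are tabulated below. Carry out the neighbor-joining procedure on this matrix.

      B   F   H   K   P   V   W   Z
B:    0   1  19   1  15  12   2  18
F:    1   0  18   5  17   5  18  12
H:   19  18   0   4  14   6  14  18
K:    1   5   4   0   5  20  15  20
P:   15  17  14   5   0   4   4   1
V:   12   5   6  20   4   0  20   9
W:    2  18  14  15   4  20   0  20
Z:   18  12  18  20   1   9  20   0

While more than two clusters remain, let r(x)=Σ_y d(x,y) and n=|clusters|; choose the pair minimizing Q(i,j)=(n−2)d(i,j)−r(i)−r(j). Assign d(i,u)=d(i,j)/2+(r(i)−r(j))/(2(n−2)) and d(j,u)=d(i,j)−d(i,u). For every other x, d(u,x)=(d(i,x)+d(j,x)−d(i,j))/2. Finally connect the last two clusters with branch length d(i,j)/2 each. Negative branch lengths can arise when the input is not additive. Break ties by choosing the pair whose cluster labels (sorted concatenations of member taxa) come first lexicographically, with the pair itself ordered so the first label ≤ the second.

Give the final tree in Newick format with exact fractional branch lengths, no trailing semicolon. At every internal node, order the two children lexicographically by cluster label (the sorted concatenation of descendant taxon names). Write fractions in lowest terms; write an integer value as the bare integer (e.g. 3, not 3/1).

step 1: merge (P,Z) at d=1, Q=-152; branch lengths P→-8/3, Z→11/3; new cluster PZ
  updated: d(B,PZ)=16, d(F,PZ)=14, d(H,PZ)=31/2, d(K,PZ)=12, d(PZ,V)=6, d(PZ,W)=23/2
step 2: merge (B,W) at d=2, Q=-243/2; branch lengths B→-39/20, W→79/20; new cluster BW
  updated: d(BW,F)=17/2, d(BW,H)=31/2, d(BW,K)=7, d(BW,PZ)=51/4, d(BW,V)=15
step 3: merge (H,K) at d=4, Q=-91; branch lengths H→27/8, K→5/8; new cluster HK
  updated: d(BW,HK)=37/4, d(F,HK)=19/2, d(HK,PZ)=47/4, d(HK,V)=11
step 4: merge (PZ,V) at d=6, Q=-127/2; branch lengths PZ→17/4, V→7/4; new cluster PVZ
  updated: d(BW,PVZ)=87/8, d(F,PVZ)=13/2, d(HK,PVZ)=67/8
step 5: merge (BW,HK) at d=37/4, Q=-149/4; branch lengths BW→5, HK→17/4; new cluster BHKW
  updated: d(BHKW,F)=35/8, d(BHKW,PVZ)=5
step 6: merge (BHKW,F) at d=35/8, Q=-127/8; branch lengths BHKW→23/16, F→47/16; new cluster BFHKW
  updated: d(BFHKW,PVZ)=57/16
step 7: merge (BFHKW,PVZ) at d=57/16; branch lengths BFHKW→57/32, PVZ→57/32; new cluster BFHKPVWZ
final tree: ((((B:-39/20,W:79/20):5,(H:27/8,K:5/8):17/4):23/16,F:47/16):57/32,((P:-8/3,Z:11/3):17/4,V:7/4):57/32)
total length: 483/16

((((B:-39/20,W:79/20):5,(H:27/8,K:5/8):17/4):23/16,F:47/16):57/32,((P:-8/3,Z:11/3):17/4,V:7/4):57/32)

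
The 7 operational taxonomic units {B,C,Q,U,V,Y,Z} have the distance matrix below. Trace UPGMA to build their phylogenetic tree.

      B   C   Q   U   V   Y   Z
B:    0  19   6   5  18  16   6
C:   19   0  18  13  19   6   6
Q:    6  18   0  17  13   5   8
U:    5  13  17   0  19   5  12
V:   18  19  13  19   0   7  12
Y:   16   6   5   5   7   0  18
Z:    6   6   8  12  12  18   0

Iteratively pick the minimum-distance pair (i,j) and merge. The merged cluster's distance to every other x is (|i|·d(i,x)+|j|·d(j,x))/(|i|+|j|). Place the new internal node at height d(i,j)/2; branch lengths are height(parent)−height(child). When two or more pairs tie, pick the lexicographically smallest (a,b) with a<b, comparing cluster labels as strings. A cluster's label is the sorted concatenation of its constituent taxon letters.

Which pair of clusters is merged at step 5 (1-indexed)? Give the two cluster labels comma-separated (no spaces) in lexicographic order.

iteration 1: select B,U (d=5); attach at lengths (5/2, 5/2); label the merged cluster BU
  updated: d(BU,C)=16, d(BU,Q)=23/2, d(BU,V)=37/2, d(BU,Y)=21/2, d(BU,Z)=9
iteration 2: select Q,Y (d=5); attach at lengths (5/2, 5/2); label the merged cluster QY
  updated: d(BU,QY)=11, d(C,QY)=12, d(QY,V)=10, d(QY,Z)=13
iteration 3: select C,Z (d=6); attach at lengths (3, 3); label the merged cluster CZ
  updated: d(BU,CZ)=25/2, d(CZ,QY)=25/2, d(CZ,V)=31/2
iteration 4: select QY,V (d=10); attach at lengths (5/2, 5); label the merged cluster QVY
  updated: d(BU,QVY)=27/2, d(CZ,QVY)=27/2
iteration 5: select BU,CZ (d=25/2); attach at lengths (15/4, 13/4); label the merged cluster BCUZ
  updated: d(BCUZ,QVY)=27/2
iteration 6: select BCUZ,QVY (d=27/2); attach at lengths (1/2, 7/4); label the merged cluster BCQUVYZ
final tree: (((B:5/2,U:5/2):15/4,(C:3,Z:3):13/4):1/2,((Q:5/2,Y:5/2):5/2,V:5):7/4)
total length: 131/4

BU,CZ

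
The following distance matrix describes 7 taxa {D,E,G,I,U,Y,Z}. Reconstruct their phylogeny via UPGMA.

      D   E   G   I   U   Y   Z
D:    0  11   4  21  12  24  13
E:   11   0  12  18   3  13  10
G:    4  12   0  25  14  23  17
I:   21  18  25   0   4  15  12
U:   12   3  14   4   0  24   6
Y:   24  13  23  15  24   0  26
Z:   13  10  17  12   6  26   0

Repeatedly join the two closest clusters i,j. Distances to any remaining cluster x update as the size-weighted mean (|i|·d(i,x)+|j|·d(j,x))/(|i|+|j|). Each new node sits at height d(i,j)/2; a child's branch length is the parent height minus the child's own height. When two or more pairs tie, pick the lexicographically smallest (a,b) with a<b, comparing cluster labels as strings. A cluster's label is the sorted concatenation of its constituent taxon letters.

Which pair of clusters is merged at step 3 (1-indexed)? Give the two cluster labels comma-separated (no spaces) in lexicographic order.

1. join E+U (d=3) ⇒ EU; edges |E|=3/2, |U|=3/2
  updated: d(D,EU)=23/2, d(EU,G)=13, d(EU,I)=11, d(EU,Y)=37/2, d(EU,Z)=8
2. join D+G (d=4) ⇒ DG; edges |D|=2, |G|=2
  updated: d(DG,EU)=49/4, d(DG,I)=23, d(DG,Y)=47/2, d(DG,Z)=15
3. join EU+Z (d=8) ⇒ EUZ; edges |EU|=5/2, |Z|=4
  updated: d(DG,EUZ)=79/6, d(EUZ,I)=34/3, d(EUZ,Y)=21
4. join EUZ+I (d=34/3) ⇒ EIUZ; edges |EUZ|=5/3, |I|=17/3
  updated: d(DG,EIUZ)=125/8, d(EIUZ,Y)=39/2
5. join DG+EIUZ (d=125/8) ⇒ DEGIUZ; edges |DG|=93/16, |EIUZ|=103/48
  updated: d(DEGIUZ,Y)=125/6
6. join DEGIUZ+Y (d=125/6) ⇒ DEGIUYZ; edges |DEGIUZ|=125/48, |Y|=125/12
final tree: (((D:2,G:2):93/16,(((E:3/2,U:3/2):5/2,Z:4):5/3,I:17/3):103/48):125/48,Y:125/12)
total length: 669/16

EU,Z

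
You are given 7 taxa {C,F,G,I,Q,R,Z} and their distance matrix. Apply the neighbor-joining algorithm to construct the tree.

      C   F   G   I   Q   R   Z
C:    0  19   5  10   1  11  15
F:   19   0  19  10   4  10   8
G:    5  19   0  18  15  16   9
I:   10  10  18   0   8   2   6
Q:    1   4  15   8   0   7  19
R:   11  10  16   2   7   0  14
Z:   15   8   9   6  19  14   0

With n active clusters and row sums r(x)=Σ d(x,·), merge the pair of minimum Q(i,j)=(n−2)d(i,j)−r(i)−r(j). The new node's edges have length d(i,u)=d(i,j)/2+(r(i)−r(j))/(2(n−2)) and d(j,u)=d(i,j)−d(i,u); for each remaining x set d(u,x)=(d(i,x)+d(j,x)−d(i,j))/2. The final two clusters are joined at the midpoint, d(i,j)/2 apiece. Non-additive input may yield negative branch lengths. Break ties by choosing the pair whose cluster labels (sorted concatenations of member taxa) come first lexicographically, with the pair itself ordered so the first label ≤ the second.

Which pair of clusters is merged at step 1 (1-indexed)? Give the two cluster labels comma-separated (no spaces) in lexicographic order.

iteration 1: select C,G (d=5, Q=-118); attach at lengths (2/5, 23/5); label the merged cluster CG
  updated: d(CG,F)=33/2, d(CG,I)=23/2, d(CG,Q)=11/2, d(CG,R)=11, d(CG,Z)=19/2
iteration 2: select F,Q (d=4, Q=-76); attach at lengths (21/8, 11/8); label the merged cluster FQ
  updated: d(CG,FQ)=9, d(FQ,I)=7, d(FQ,R)=13/2, d(FQ,Z)=23/2
iteration 3: select I,R (d=2, Q=-54); attach at lengths (-1/6, 13/6); label the merged cluster IR
  updated: d(CG,IR)=41/4, d(FQ,IR)=23/4, d(IR,Z)=9
iteration 4: select CG,Z (d=19/2, Q=-159/4); attach at lengths (71/16, 81/16); label the merged cluster CGZ
  updated: d(CGZ,FQ)=11/2, d(CGZ,IR)=39/8
iteration 5: select CGZ,FQ (d=11/2, Q=-129/8); attach at lengths (37/16, 51/16); label the merged cluster CFGQZ
  updated: d(CFGQZ,IR)=41/16
iteration 6: select CFGQZ,IR (d=41/16); attach at lengths (41/32, 41/32); label the merged cluster CFGIQRZ
final tree: ((((C:2/5,G:23/5):71/16,Z:81/16):37/16,(F:21/8,Q:11/8):51/16):41/32,(I:-1/6,R:13/6):41/32)
total length: 457/16

C,G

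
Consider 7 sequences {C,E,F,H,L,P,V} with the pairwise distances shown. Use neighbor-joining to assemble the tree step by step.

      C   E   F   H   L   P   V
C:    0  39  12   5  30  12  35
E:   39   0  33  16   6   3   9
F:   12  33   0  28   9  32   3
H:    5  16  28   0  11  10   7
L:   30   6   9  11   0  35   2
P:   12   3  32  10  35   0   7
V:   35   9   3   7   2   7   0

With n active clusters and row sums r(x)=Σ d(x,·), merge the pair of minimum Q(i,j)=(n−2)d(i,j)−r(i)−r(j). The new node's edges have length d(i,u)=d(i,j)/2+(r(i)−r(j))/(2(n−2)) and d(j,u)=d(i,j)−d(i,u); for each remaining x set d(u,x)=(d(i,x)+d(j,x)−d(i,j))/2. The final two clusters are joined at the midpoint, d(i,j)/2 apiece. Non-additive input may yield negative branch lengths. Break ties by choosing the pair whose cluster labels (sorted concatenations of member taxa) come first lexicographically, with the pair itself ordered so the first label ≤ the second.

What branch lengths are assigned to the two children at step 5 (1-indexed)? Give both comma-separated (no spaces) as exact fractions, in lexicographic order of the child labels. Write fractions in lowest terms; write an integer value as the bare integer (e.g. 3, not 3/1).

35/16,145/16

iteration 1: select C,F (d=12, Q=-190); attach at lengths (38/5, 22/5); label the merged cluster CF
  updated: d(CF,E)=30, d(CF,H)=21/2, d(CF,L)=27/2, d(CF,P)=16, d(CF,V)=13
iteration 2: select E,P (d=3, Q=-123); attach at lengths (5/8, 19/8); label the merged cluster EP
  updated: d(CF,EP)=43/2, d(EP,H)=23/2, d(EP,L)=19, d(EP,V)=13/2
iteration 3: select L,V (d=2, Q=-68); attach at lengths (23/6, -11/6); label the merged cluster LV
  updated: d(CF,LV)=49/4, d(EP,LV)=47/4, d(H,LV)=8
iteration 4: select CF,H (d=21/2, Q=-213/4); attach at lengths (141/16, 27/16); label the merged cluster CFH
  updated: d(CFH,EP)=45/4, d(CFH,LV)=39/8
iteration 5: select CFH,EP (d=45/4, Q=-223/8); attach at lengths (35/16, 145/16); label the merged cluster CEFHP
  updated: d(CEFHP,LV)=43/16
iteration 6: select CEFHP,LV (d=43/16); attach at lengths (43/32, 43/32); label the merged cluster CEFHLPV
final tree: ((((C:38/5,F:22/5):141/16,H:27/16):35/16,(E:5/8,P:19/8):145/16):43/32,(L:23/6,V:-11/6):43/32)
total length: 663/16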